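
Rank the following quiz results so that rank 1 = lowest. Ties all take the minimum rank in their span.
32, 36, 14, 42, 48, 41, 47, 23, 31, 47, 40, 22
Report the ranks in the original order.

Sorted (ascending): 14, 22, 23, 31, 32, 36, 40, 41, 42, 47, 47, 48
The 2 values of 47 occupy positions 10–11 → each gets rank 10.

5, 6, 1, 9, 12, 8, 10, 3, 4, 10, 7, 2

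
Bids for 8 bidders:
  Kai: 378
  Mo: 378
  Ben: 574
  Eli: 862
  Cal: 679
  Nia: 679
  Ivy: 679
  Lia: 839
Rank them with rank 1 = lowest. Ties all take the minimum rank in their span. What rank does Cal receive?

Sorted (ascending): 378, 378, 574, 679, 679, 679, 839, 862
The 2 values of 378 occupy positions 1–2 → each gets rank 1.
The 3 values of 679 occupy positions 4–6 → each gets rank 4.
Cal has value 679 → rank 4.

4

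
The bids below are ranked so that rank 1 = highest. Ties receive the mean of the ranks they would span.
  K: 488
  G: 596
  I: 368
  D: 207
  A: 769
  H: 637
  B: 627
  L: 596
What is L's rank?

Sorted (descending): 769, 637, 627, 596, 596, 488, 368, 207
The 2 values of 596 occupy positions 4–5 → average rank (4+5)/2 = 4.5.
L has value 596 → rank 4.5.

4.5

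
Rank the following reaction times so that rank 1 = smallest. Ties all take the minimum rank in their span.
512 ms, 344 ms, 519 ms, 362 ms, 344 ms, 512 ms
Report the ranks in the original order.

4, 1, 6, 3, 1, 4

Sorted (ascending): 344, 344, 362, 512, 512, 519
The 2 values of 344 occupy positions 1–2 → each gets rank 1.
The 2 values of 512 occupy positions 4–5 → each gets rank 4.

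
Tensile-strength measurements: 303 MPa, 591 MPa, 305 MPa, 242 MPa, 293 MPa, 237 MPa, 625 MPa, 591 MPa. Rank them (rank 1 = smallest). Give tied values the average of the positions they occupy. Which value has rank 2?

242

Sorted (ascending): 237, 242, 293, 303, 305, 591, 591, 625
The 2 values of 591 occupy positions 6–7 → average rank (6+7)/2 = 6.5.
Rank 2 → value 242.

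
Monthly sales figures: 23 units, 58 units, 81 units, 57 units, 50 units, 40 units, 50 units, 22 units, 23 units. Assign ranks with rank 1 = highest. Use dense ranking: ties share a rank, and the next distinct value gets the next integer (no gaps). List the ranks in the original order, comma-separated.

6, 2, 1, 3, 4, 5, 4, 7, 6

Sorted (descending): 81, 58, 57, 50, 50, 40, 23, 23, 22
The 2 values of 50 share dense rank 4.
The 2 values of 23 share dense rank 6.
Remaining distinct values take the next consecutive integers.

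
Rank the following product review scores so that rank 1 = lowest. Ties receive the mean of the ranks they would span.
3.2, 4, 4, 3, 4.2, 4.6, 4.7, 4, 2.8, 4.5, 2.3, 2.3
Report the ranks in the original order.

5, 7, 7, 4, 9, 11, 12, 7, 3, 10, 1.5, 1.5

Sorted (ascending): 2.3, 2.3, 2.8, 3, 3.2, 4, 4, 4, 4.2, 4.5, 4.6, 4.7
The 2 values of 2.3 occupy positions 1–2 → average rank (1+2)/2 = 1.5.
The 3 values of 4 occupy positions 6–8 → average rank 7.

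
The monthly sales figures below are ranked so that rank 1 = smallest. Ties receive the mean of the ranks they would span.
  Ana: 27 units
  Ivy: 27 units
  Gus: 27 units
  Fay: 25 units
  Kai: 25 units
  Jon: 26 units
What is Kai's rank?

Sorted (ascending): 25, 25, 26, 27, 27, 27
The 2 values of 25 occupy positions 1–2 → average rank (1+2)/2 = 1.5.
The 3 values of 27 occupy positions 4–6 → average rank 5.
Kai has value 25 units → rank 1.5.

1.5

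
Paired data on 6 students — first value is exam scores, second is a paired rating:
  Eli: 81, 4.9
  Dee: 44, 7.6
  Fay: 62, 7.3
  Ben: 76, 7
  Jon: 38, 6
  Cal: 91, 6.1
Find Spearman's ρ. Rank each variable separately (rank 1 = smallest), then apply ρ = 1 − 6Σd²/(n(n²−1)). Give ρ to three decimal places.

Ranks of variable 1: 5, 2, 3, 4, 1, 6
Ranks of variable 2: 1, 6, 5, 4, 2, 3
d = r₁ − r₂: 4, -4, -2, 0, -1, 3
d²: 16, 16, 4, 0, 1, 9; Σd² = 46
ρ = 1 − 6·46/(6·35) = 1 − 276/210 = -0.314

-0.314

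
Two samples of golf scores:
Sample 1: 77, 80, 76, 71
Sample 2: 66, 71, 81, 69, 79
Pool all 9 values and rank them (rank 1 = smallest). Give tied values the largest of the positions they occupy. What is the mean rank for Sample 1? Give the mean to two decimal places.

Sorted (ascending): 66, 69, 71, 71, 76, 77, 79, 80, 81
The 2 values of 71 occupy positions 3–4 → each gets rank 4.
Sample 1 values → pooled ranks: 77→6, 80→8, 76→5, 71→4
Mean rank = (6 + 8 + 5 + 4) / 4 = 5.75

5.75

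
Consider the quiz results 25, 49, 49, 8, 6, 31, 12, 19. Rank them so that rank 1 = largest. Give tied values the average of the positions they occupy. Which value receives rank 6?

Sorted (descending): 49, 49, 31, 25, 19, 12, 8, 6
The 2 values of 49 occupy positions 1–2 → average rank (1+2)/2 = 1.5.
Rank 6 → value 12.

12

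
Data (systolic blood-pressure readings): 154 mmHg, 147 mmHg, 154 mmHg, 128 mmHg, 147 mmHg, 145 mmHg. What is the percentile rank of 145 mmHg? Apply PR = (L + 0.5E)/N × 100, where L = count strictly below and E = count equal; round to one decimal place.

25.0

N = 6.
Strictly below 145: 1. Equal to 145: 1.
PR = (1 + 0.5·1)/6 × 100 = 25.0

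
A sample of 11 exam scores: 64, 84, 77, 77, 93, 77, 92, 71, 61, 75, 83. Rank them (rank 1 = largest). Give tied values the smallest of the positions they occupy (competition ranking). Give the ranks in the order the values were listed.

10, 3, 5, 5, 1, 5, 2, 9, 11, 8, 4

Sorted (descending): 93, 92, 84, 83, 77, 77, 77, 75, 71, 64, 61
The 3 values of 77 occupy positions 5–7 → each gets rank 5.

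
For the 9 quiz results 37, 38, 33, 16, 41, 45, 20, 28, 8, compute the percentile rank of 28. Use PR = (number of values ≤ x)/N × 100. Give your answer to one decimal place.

44.4

N = 9.
Strictly below 28: 3. Equal to 28: 1.
PR = 4/9 × 100 = 44.4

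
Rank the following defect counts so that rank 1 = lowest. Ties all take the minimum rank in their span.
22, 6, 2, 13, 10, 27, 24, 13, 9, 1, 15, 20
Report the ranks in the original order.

Sorted (ascending): 1, 2, 6, 9, 10, 13, 13, 15, 20, 22, 24, 27
The 2 values of 13 occupy positions 6–7 → each gets rank 6.

10, 3, 2, 6, 5, 12, 11, 6, 4, 1, 8, 9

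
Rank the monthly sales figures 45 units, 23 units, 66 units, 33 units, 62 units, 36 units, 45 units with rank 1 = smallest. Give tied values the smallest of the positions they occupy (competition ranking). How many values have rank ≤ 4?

5

Sorted (ascending): 23, 33, 36, 45, 45, 62, 66
The 2 values of 45 occupy positions 4–5 → each gets rank 4.
Ranks ≤ 4: {1, 2, 3, 4, 4} → 5 values.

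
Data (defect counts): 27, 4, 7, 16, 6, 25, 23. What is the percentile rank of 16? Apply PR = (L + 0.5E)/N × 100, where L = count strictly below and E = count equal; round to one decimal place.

50.0

N = 7.
Strictly below 16: 3. Equal to 16: 1.
PR = (3 + 0.5·1)/7 × 100 = 50.0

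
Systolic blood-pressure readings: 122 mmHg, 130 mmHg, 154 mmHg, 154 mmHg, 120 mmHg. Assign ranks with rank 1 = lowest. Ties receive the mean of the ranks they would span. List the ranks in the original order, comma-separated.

2, 3, 4.5, 4.5, 1

Sorted (ascending): 120, 122, 130, 154, 154
The 2 values of 154 occupy positions 4–5 → average rank (4+5)/2 = 4.5.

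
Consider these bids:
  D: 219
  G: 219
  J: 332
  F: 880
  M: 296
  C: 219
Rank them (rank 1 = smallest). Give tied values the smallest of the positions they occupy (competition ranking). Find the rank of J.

5

Sorted (ascending): 219, 219, 219, 296, 332, 880
The 3 values of 219 occupy positions 1–3 → each gets rank 1.
J has value 332 → rank 5.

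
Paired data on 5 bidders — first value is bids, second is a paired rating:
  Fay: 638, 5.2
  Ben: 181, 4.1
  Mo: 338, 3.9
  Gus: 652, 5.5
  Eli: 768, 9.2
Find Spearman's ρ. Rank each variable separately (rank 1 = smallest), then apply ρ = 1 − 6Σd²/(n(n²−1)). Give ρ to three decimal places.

Ranks of variable 1: 3, 1, 2, 4, 5
Ranks of variable 2: 3, 2, 1, 4, 5
d = r₁ − r₂: 0, -1, 1, 0, 0
d²: 0, 1, 1, 0, 0; Σd² = 2
ρ = 1 − 6·2/(5·24) = 1 − 12/120 = 0.900

0.900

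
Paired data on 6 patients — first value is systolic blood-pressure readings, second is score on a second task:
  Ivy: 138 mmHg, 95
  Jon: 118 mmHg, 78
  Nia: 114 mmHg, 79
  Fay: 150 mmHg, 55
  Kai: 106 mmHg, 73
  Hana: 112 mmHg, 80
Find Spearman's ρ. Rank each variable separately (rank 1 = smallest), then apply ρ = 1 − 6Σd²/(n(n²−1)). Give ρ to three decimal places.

-0.086

Ranks of variable 1: 5, 4, 3, 6, 1, 2
Ranks of variable 2: 6, 3, 4, 1, 2, 5
d = r₁ − r₂: -1, 1, -1, 5, -1, -3
d²: 1, 1, 1, 25, 1, 9; Σd² = 38
ρ = 1 − 6·38/(6·35) = 1 − 228/210 = -0.086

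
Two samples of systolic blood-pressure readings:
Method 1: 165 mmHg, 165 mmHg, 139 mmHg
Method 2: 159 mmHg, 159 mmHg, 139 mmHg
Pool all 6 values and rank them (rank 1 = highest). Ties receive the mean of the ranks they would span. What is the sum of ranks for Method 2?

Sorted (descending): 165, 165, 159, 159, 139, 139
The 2 values of 165 occupy positions 1–2 → average rank (1+2)/2 = 1.5.
The 2 values of 159 occupy positions 3–4 → average rank (3+4)/2 = 3.5.
The 2 values of 139 occupy positions 5–6 → average rank (5+6)/2 = 5.5.
Method 2 values → pooled ranks: 159→3.5, 159→3.5, 139→5.5
Rank sum = 3.5 + 3.5 + 5.5 = 12.5

12.5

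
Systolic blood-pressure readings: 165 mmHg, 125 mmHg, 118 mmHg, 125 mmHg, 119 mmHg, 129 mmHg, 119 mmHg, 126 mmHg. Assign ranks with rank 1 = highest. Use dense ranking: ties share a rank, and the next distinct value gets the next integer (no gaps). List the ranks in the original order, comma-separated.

1, 4, 6, 4, 5, 2, 5, 3

Sorted (descending): 165, 129, 126, 125, 125, 119, 119, 118
The 2 values of 125 share dense rank 4.
The 2 values of 119 share dense rank 5.
Remaining distinct values take the next consecutive integers.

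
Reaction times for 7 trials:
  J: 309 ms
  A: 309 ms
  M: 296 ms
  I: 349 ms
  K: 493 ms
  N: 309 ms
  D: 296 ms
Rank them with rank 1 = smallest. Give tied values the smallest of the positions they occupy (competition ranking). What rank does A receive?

3

Sorted (ascending): 296, 296, 309, 309, 309, 349, 493
The 2 values of 296 occupy positions 1–2 → each gets rank 1.
The 3 values of 309 occupy positions 3–5 → each gets rank 3.
A has value 309 ms → rank 3.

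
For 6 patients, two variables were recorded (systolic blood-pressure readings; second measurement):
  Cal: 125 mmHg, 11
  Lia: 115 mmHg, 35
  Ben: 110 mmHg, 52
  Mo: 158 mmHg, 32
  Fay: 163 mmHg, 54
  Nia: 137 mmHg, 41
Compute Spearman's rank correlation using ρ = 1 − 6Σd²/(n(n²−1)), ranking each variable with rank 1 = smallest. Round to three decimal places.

0.143

Ranks of variable 1: 3, 2, 1, 5, 6, 4
Ranks of variable 2: 1, 3, 5, 2, 6, 4
d = r₁ − r₂: 2, -1, -4, 3, 0, 0
d²: 4, 1, 16, 9, 0, 0; Σd² = 30
ρ = 1 − 6·30/(6·35) = 1 − 180/210 = 0.143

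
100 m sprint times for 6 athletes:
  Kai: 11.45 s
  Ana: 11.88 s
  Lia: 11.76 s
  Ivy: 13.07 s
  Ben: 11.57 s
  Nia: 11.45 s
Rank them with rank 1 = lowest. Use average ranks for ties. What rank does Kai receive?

1.5

Sorted (ascending): 11.45, 11.45, 11.57, 11.76, 11.88, 13.07
The 2 values of 11.45 occupy positions 1–2 → average rank (1+2)/2 = 1.5.
Kai has value 11.45 s → rank 1.5.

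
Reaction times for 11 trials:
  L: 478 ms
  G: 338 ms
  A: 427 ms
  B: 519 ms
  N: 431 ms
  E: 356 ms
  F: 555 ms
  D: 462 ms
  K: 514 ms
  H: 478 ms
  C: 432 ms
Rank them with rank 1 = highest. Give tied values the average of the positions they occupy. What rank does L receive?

Sorted (descending): 555, 519, 514, 478, 478, 462, 432, 431, 427, 356, 338
The 2 values of 478 occupy positions 4–5 → average rank (4+5)/2 = 4.5.
L has value 478 ms → rank 4.5.

4.5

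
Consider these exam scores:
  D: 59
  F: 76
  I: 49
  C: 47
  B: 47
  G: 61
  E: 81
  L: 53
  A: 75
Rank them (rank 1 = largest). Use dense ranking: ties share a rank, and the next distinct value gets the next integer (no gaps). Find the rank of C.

Sorted (descending): 81, 76, 75, 61, 59, 53, 49, 47, 47
The 2 values of 47 share dense rank 8.
Remaining distinct values take the next consecutive integers.
C has value 47 → rank 8.

8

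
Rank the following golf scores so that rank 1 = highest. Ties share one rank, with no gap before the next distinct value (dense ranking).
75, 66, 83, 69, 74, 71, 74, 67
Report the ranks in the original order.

Sorted (descending): 83, 75, 74, 74, 71, 69, 67, 66
The 2 values of 74 share dense rank 3.
Remaining distinct values take the next consecutive integers.

2, 7, 1, 5, 3, 4, 3, 6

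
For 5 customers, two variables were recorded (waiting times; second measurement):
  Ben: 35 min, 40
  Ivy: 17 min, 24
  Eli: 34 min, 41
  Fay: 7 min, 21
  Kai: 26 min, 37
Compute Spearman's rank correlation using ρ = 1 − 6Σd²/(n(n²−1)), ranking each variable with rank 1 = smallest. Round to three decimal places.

Ranks of variable 1: 5, 2, 4, 1, 3
Ranks of variable 2: 4, 2, 5, 1, 3
d = r₁ − r₂: 1, 0, -1, 0, 0
d²: 1, 0, 1, 0, 0; Σd² = 2
ρ = 1 − 6·2/(5·24) = 1 − 12/120 = 0.900

0.900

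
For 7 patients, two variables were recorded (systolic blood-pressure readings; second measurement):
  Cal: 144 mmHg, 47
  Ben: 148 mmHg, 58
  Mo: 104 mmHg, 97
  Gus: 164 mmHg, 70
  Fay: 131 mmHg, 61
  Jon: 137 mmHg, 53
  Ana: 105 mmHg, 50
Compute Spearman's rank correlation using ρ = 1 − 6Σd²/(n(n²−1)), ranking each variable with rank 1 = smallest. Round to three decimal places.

Ranks of variable 1: 5, 6, 1, 7, 3, 4, 2
Ranks of variable 2: 1, 4, 7, 6, 5, 3, 2
d = r₁ − r₂: 4, 2, -6, 1, -2, 1, 0
d²: 16, 4, 36, 1, 4, 1, 0; Σd² = 62
ρ = 1 − 6·62/(7·48) = 1 − 372/336 = -0.107

-0.107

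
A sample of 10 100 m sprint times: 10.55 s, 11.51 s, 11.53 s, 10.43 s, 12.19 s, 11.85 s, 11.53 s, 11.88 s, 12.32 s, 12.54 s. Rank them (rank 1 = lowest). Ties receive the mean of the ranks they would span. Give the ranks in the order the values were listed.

Sorted (ascending): 10.43, 10.55, 11.51, 11.53, 11.53, 11.85, 11.88, 12.19, 12.32, 12.54
The 2 values of 11.53 occupy positions 4–5 → average rank (4+5)/2 = 4.5.

2, 3, 4.5, 1, 8, 6, 4.5, 7, 9, 10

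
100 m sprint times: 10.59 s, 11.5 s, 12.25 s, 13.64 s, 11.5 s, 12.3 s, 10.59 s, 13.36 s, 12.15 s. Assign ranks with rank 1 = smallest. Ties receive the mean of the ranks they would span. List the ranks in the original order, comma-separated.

1.5, 3.5, 6, 9, 3.5, 7, 1.5, 8, 5

Sorted (ascending): 10.59, 10.59, 11.5, 11.5, 12.15, 12.25, 12.3, 13.36, 13.64
The 2 values of 10.59 occupy positions 1–2 → average rank (1+2)/2 = 1.5.
The 2 values of 11.5 occupy positions 3–4 → average rank (3+4)/2 = 3.5.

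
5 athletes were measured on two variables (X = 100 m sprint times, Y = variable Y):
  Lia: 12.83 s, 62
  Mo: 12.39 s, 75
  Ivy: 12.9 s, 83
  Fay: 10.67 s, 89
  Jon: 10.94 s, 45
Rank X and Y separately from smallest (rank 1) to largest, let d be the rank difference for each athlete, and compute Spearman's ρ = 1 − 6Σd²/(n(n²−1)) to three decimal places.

-0.100

Ranks of variable 1: 4, 3, 5, 1, 2
Ranks of variable 2: 2, 3, 4, 5, 1
d = r₁ − r₂: 2, 0, 1, -4, 1
d²: 4, 0, 1, 16, 1; Σd² = 22
ρ = 1 − 6·22/(5·24) = 1 − 132/120 = -0.100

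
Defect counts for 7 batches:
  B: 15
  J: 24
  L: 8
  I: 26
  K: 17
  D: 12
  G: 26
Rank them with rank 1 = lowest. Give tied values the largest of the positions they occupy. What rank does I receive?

Sorted (ascending): 8, 12, 15, 17, 24, 26, 26
The 2 values of 26 occupy positions 6–7 → each gets rank 7.
I has value 26 → rank 7.

7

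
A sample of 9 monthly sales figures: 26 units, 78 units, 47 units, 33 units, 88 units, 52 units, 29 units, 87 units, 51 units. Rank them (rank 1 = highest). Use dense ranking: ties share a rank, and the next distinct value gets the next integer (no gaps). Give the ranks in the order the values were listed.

9, 3, 6, 7, 1, 4, 8, 2, 5

Sorted (descending): 88, 87, 78, 52, 51, 47, 33, 29, 26
No ties — each value takes its position as its rank.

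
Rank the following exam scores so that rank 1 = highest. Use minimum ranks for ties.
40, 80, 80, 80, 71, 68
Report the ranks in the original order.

Sorted (descending): 80, 80, 80, 71, 68, 40
The 3 values of 80 occupy positions 1–3 → each gets rank 1.

6, 1, 1, 1, 4, 5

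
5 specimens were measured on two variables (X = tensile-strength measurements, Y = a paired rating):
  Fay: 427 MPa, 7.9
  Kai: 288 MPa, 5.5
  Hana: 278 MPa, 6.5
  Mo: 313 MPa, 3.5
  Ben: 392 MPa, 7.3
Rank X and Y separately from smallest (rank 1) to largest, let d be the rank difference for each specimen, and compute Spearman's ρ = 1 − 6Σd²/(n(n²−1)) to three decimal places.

0.600

Ranks of variable 1: 5, 2, 1, 3, 4
Ranks of variable 2: 5, 2, 3, 1, 4
d = r₁ − r₂: 0, 0, -2, 2, 0
d²: 0, 0, 4, 4, 0; Σd² = 8
ρ = 1 − 6·8/(5·24) = 1 − 48/120 = 0.600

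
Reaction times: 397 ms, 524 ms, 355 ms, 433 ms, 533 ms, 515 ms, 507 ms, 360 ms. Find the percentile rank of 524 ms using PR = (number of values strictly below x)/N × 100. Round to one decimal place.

75.0

N = 8.
Strictly below 524: 6. Equal to 524: 1.
PR = 6/8 × 100 = 75.0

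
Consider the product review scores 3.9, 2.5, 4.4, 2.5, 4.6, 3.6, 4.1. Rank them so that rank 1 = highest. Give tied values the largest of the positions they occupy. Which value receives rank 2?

4.4

Sorted (descending): 4.6, 4.4, 4.1, 3.9, 3.6, 2.5, 2.5
The 2 values of 2.5 occupy positions 6–7 → each gets rank 7.
Rank 2 → value 4.4.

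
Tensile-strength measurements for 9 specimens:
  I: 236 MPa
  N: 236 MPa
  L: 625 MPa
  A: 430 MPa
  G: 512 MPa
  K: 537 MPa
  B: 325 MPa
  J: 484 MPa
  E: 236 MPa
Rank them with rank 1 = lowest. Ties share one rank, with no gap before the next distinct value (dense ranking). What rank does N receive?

Sorted (ascending): 236, 236, 236, 325, 430, 484, 512, 537, 625
The 3 values of 236 share dense rank 1.
Remaining distinct values take the next consecutive integers.
N has value 236 MPa → rank 1.

1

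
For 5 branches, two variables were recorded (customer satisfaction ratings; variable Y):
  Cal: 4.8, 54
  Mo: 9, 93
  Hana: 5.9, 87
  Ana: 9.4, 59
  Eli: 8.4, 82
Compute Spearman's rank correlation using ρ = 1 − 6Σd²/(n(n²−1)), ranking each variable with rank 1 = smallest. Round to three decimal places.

Ranks of variable 1: 1, 4, 2, 5, 3
Ranks of variable 2: 1, 5, 4, 2, 3
d = r₁ − r₂: 0, -1, -2, 3, 0
d²: 0, 1, 4, 9, 0; Σd² = 14
ρ = 1 − 6·14/(5·24) = 1 − 84/120 = 0.300

0.300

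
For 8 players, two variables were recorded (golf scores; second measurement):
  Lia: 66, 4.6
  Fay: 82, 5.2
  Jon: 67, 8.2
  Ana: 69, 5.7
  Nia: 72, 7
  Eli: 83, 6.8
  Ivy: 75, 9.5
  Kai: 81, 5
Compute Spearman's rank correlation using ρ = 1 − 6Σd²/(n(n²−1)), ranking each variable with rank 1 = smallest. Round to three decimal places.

Ranks of variable 1: 1, 7, 2, 3, 4, 8, 5, 6
Ranks of variable 2: 1, 3, 7, 4, 6, 5, 8, 2
d = r₁ − r₂: 0, 4, -5, -1, -2, 3, -3, 4
d²: 0, 16, 25, 1, 4, 9, 9, 16; Σd² = 80
ρ = 1 − 6·80/(8·63) = 1 − 480/504 = 0.048

0.048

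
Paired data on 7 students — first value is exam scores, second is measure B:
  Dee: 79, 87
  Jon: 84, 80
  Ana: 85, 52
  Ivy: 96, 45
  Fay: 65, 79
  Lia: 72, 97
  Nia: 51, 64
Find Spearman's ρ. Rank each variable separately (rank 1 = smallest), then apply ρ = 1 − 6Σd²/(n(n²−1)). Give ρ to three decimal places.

-0.429

Ranks of variable 1: 4, 5, 6, 7, 2, 3, 1
Ranks of variable 2: 6, 5, 2, 1, 4, 7, 3
d = r₁ − r₂: -2, 0, 4, 6, -2, -4, -2
d²: 4, 0, 16, 36, 4, 16, 4; Σd² = 80
ρ = 1 − 6·80/(7·48) = 1 − 480/336 = -0.429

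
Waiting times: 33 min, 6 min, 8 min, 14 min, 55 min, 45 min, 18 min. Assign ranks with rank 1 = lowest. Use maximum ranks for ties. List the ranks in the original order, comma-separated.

Sorted (ascending): 6, 8, 14, 18, 33, 45, 55
No ties — each value takes its position as its rank.

5, 1, 2, 3, 7, 6, 4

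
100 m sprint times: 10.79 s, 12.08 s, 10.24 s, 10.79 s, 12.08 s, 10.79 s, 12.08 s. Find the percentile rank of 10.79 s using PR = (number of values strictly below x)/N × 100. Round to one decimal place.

14.3

N = 7.
Strictly below 10.79: 1. Equal to 10.79: 3.
PR = 1/7 × 100 = 14.3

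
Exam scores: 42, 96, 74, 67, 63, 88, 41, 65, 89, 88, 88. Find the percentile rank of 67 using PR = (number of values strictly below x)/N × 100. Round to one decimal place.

36.4

N = 11.
Strictly below 67: 4. Equal to 67: 1.
PR = 4/11 × 100 = 36.4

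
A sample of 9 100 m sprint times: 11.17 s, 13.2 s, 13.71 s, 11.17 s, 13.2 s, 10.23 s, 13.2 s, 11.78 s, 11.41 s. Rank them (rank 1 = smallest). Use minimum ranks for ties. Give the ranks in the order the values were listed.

Sorted (ascending): 10.23, 11.17, 11.17, 11.41, 11.78, 13.2, 13.2, 13.2, 13.71
The 2 values of 11.17 occupy positions 2–3 → each gets rank 2.
The 3 values of 13.2 occupy positions 6–8 → each gets rank 6.

2, 6, 9, 2, 6, 1, 6, 5, 4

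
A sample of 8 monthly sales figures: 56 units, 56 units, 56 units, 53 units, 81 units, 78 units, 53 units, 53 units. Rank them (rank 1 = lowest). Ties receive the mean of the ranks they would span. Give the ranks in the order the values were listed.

5, 5, 5, 2, 8, 7, 2, 2

Sorted (ascending): 53, 53, 53, 56, 56, 56, 78, 81
The 3 values of 53 occupy positions 1–3 → average rank 2.
The 3 values of 56 occupy positions 4–6 → average rank 5.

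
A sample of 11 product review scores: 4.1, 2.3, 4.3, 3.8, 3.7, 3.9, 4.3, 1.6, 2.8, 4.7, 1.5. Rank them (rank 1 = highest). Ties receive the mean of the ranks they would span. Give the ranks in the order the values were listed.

4, 9, 2.5, 6, 7, 5, 2.5, 10, 8, 1, 11

Sorted (descending): 4.7, 4.3, 4.3, 4.1, 3.9, 3.8, 3.7, 2.8, 2.3, 1.6, 1.5
The 2 values of 4.3 occupy positions 2–3 → average rank (2+3)/2 = 2.5.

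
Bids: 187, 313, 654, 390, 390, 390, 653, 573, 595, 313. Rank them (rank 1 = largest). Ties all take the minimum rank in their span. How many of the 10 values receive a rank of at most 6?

Sorted (descending): 654, 653, 595, 573, 390, 390, 390, 313, 313, 187
The 3 values of 390 occupy positions 5–7 → each gets rank 5.
The 2 values of 313 occupy positions 8–9 → each gets rank 8.
Ranks ≤ 6: {1, 2, 3, 4, 5, 5, 5} → 7 values.

7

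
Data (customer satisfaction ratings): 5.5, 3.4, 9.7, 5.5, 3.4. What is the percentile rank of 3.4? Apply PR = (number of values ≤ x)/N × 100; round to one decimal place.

40.0

N = 5.
Strictly below 3.4: 0. Equal to 3.4: 2.
PR = 2/5 × 100 = 40.0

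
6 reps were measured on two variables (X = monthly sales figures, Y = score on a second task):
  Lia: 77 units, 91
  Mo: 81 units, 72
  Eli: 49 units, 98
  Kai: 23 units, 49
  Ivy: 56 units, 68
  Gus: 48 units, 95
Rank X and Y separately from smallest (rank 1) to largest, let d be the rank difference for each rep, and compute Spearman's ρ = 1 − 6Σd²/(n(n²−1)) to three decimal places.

0.086

Ranks of variable 1: 5, 6, 3, 1, 4, 2
Ranks of variable 2: 4, 3, 6, 1, 2, 5
d = r₁ − r₂: 1, 3, -3, 0, 2, -3
d²: 1, 9, 9, 0, 4, 9; Σd² = 32
ρ = 1 − 6·32/(6·35) = 1 − 192/210 = 0.086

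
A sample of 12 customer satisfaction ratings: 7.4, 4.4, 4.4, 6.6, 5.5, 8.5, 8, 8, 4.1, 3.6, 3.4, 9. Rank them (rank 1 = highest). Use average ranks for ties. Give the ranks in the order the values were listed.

5, 8.5, 8.5, 6, 7, 2, 3.5, 3.5, 10, 11, 12, 1

Sorted (descending): 9, 8.5, 8, 8, 7.4, 6.6, 5.5, 4.4, 4.4, 4.1, 3.6, 3.4
The 2 values of 8 occupy positions 3–4 → average rank (3+4)/2 = 3.5.
The 2 values of 4.4 occupy positions 8–9 → average rank (8+9)/2 = 8.5.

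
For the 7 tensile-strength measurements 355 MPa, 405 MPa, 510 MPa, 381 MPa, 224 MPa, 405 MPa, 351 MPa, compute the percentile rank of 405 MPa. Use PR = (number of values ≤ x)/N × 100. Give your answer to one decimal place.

85.7

N = 7.
Strictly below 405: 4. Equal to 405: 2.
PR = 6/7 × 100 = 85.7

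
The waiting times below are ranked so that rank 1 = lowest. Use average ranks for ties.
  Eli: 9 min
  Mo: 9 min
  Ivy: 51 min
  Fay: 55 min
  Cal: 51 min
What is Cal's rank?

3.5

Sorted (ascending): 9, 9, 51, 51, 55
The 2 values of 9 occupy positions 1–2 → average rank (1+2)/2 = 1.5.
The 2 values of 51 occupy positions 3–4 → average rank (3+4)/2 = 3.5.
Cal has value 51 min → rank 3.5.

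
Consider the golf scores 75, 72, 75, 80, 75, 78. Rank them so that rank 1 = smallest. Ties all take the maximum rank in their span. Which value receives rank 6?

80

Sorted (ascending): 72, 75, 75, 75, 78, 80
The 3 values of 75 occupy positions 2–4 → each gets rank 4.
Rank 6 → value 80.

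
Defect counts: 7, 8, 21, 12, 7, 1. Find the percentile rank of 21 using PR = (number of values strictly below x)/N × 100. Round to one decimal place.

83.3

N = 6.
Strictly below 21: 5. Equal to 21: 1.
PR = 5/6 × 100 = 83.3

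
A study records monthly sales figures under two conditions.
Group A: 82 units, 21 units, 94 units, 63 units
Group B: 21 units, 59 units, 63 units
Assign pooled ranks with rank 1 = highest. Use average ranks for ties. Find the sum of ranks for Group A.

13

Sorted (descending): 94, 82, 63, 63, 59, 21, 21
The 2 values of 63 occupy positions 3–4 → average rank (3+4)/2 = 3.5.
The 2 values of 21 occupy positions 6–7 → average rank (6+7)/2 = 6.5.
Group A values → pooled ranks: 82→2, 21→6.5, 94→1, 63→3.5
Rank sum = 2 + 6.5 + 1 + 3.5 = 13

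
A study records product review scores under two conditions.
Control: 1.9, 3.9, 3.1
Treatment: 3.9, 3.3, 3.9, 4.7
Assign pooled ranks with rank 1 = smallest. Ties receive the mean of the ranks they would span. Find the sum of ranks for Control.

Sorted (ascending): 1.9, 3.1, 3.3, 3.9, 3.9, 3.9, 4.7
The 3 values of 3.9 occupy positions 4–6 → average rank 5.
Control values → pooled ranks: 1.9→1, 3.9→5, 3.1→2
Rank sum = 1 + 5 + 2 = 8

8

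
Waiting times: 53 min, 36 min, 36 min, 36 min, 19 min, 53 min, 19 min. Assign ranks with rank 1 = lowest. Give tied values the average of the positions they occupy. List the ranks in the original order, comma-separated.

Sorted (ascending): 19, 19, 36, 36, 36, 53, 53
The 2 values of 19 occupy positions 1–2 → average rank (1+2)/2 = 1.5.
The 3 values of 36 occupy positions 3–5 → average rank 4.
The 2 values of 53 occupy positions 6–7 → average rank (6+7)/2 = 6.5.

6.5, 4, 4, 4, 1.5, 6.5, 1.5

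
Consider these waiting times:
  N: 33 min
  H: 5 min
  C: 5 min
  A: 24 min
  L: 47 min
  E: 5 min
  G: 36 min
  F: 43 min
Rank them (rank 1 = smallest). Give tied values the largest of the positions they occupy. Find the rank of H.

Sorted (ascending): 5, 5, 5, 24, 33, 36, 43, 47
The 3 values of 5 occupy positions 1–3 → each gets rank 3.
H has value 5 min → rank 3.

3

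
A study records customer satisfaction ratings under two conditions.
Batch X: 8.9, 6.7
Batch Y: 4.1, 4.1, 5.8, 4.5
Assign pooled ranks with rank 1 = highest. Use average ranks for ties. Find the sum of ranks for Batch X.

3

Sorted (descending): 8.9, 6.7, 5.8, 4.5, 4.1, 4.1
The 2 values of 4.1 occupy positions 5–6 → average rank (5+6)/2 = 5.5.
Batch X values → pooled ranks: 8.9→1, 6.7→2
Rank sum = 1 + 2 = 3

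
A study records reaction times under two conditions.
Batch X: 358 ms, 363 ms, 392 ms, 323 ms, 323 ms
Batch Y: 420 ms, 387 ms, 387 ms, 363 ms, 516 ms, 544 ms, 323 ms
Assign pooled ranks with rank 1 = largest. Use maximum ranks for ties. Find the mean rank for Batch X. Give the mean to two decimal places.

9.00

Sorted (descending): 544, 516, 420, 392, 387, 387, 363, 363, 358, 323, 323, 323
The 2 values of 387 occupy positions 5–6 → each gets rank 6.
The 2 values of 363 occupy positions 7–8 → each gets rank 8.
The 3 values of 323 occupy positions 10–12 → each gets rank 12.
Batch X values → pooled ranks: 358→9, 363→8, 392→4, 323→12, 323→12
Mean rank = (9 + 8 + 4 + 12 + 12) / 5 = 9.00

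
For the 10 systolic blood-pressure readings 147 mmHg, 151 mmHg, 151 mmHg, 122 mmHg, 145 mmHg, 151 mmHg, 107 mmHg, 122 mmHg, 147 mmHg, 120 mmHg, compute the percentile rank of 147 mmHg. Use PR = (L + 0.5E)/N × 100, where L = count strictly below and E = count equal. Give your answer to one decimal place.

60.0

N = 10.
Strictly below 147: 5. Equal to 147: 2.
PR = (5 + 0.5·2)/10 × 100 = 60.0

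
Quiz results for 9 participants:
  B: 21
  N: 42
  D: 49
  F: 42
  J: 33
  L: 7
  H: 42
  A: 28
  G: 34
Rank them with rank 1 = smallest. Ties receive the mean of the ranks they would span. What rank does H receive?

Sorted (ascending): 7, 21, 28, 33, 34, 42, 42, 42, 49
The 3 values of 42 occupy positions 6–8 → average rank 7.
H has value 42 → rank 7.

7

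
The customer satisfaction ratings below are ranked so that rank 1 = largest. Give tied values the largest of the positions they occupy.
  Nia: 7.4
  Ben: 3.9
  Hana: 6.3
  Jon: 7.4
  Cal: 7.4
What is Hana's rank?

4

Sorted (descending): 7.4, 7.4, 7.4, 6.3, 3.9
The 3 values of 7.4 occupy positions 1–3 → each gets rank 3.
Hana has value 6.3 → rank 4.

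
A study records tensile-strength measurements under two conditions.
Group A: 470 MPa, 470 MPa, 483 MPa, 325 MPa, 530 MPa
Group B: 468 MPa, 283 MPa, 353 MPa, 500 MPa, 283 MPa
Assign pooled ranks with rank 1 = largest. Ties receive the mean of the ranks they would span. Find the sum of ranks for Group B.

Sorted (descending): 530, 500, 483, 470, 470, 468, 353, 325, 283, 283
The 2 values of 470 occupy positions 4–5 → average rank (4+5)/2 = 4.5.
The 2 values of 283 occupy positions 9–10 → average rank (9+10)/2 = 9.5.
Group B values → pooled ranks: 468→6, 283→9.5, 353→7, 500→2, 283→9.5
Rank sum = 6 + 9.5 + 7 + 2 + 9.5 = 34

34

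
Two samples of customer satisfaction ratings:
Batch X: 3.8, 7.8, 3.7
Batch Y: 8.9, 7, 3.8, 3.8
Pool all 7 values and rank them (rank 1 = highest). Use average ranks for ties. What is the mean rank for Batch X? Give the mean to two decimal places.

Sorted (descending): 8.9, 7.8, 7, 3.8, 3.8, 3.8, 3.7
The 3 values of 3.8 occupy positions 4–6 → average rank 5.
Batch X values → pooled ranks: 3.8→5, 7.8→2, 3.7→7
Mean rank = (5 + 2 + 7) / 3 = 4.67

4.67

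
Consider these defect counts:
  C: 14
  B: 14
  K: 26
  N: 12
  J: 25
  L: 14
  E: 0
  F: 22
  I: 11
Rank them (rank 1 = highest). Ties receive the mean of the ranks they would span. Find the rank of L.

5

Sorted (descending): 26, 25, 22, 14, 14, 14, 12, 11, 0
The 3 values of 14 occupy positions 4–6 → average rank 5.
L has value 14 → rank 5.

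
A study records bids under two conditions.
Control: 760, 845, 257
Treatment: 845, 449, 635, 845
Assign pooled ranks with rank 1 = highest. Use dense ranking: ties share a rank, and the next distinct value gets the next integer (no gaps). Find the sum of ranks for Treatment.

Sorted (descending): 845, 845, 845, 760, 635, 449, 257
The 3 values of 845 share dense rank 1.
Remaining distinct values take the next consecutive integers.
Treatment values → pooled ranks: 845→1, 449→4, 635→3, 845→1
Rank sum = 1 + 4 + 3 + 1 = 9

9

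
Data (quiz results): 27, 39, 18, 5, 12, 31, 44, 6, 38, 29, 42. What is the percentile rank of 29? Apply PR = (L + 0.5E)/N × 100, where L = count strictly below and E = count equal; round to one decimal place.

50.0

N = 11.
Strictly below 29: 5. Equal to 29: 1.
PR = (5 + 0.5·1)/11 × 100 = 50.0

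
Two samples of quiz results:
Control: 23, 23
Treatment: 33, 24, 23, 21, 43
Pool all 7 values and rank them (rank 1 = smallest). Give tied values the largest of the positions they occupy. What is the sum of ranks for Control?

8

Sorted (ascending): 21, 23, 23, 23, 24, 33, 43
The 3 values of 23 occupy positions 2–4 → each gets rank 4.
Control values → pooled ranks: 23→4, 23→4
Rank sum = 4 + 4 = 8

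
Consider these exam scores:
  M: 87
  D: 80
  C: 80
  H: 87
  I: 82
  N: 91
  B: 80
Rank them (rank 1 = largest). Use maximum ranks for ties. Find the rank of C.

7

Sorted (descending): 91, 87, 87, 82, 80, 80, 80
The 2 values of 87 occupy positions 2–3 → each gets rank 3.
The 3 values of 80 occupy positions 5–7 → each gets rank 7.
C has value 80 → rank 7.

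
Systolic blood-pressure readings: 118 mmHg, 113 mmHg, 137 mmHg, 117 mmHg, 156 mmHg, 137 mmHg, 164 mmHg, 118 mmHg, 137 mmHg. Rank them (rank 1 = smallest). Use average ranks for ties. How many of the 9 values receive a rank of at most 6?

Sorted (ascending): 113, 117, 118, 118, 137, 137, 137, 156, 164
The 2 values of 118 occupy positions 3–4 → average rank (3+4)/2 = 3.5.
The 3 values of 137 occupy positions 5–7 → average rank 6.
Ranks ≤ 6: {1, 2, 3.5, 3.5, 6, 6, 6} → 7 values.

7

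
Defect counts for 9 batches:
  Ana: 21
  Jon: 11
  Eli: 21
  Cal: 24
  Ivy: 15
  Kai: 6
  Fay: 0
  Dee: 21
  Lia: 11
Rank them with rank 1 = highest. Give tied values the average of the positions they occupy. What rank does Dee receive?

Sorted (descending): 24, 21, 21, 21, 15, 11, 11, 6, 0
The 3 values of 21 occupy positions 2–4 → average rank 3.
The 2 values of 11 occupy positions 6–7 → average rank (6+7)/2 = 6.5.
Dee has value 21 → rank 3.

3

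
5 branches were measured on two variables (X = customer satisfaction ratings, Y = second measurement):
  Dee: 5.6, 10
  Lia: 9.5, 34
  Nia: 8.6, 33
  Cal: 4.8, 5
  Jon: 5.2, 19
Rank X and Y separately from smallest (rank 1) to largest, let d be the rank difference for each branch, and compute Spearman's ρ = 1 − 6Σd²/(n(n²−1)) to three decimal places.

0.900

Ranks of variable 1: 3, 5, 4, 1, 2
Ranks of variable 2: 2, 5, 4, 1, 3
d = r₁ − r₂: 1, 0, 0, 0, -1
d²: 1, 0, 0, 0, 1; Σd² = 2
ρ = 1 − 6·2/(5·24) = 1 − 12/120 = 0.900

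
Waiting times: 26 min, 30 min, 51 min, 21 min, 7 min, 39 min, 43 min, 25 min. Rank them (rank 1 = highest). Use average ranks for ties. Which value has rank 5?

Sorted (descending): 51, 43, 39, 30, 26, 25, 21, 7
No ties — each value takes its position as its rank.
Rank 5 → value 26.

26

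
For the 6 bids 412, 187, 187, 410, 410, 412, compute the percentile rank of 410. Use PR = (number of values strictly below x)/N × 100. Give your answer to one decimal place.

33.3

N = 6.
Strictly below 410: 2. Equal to 410: 2.
PR = 2/6 × 100 = 33.3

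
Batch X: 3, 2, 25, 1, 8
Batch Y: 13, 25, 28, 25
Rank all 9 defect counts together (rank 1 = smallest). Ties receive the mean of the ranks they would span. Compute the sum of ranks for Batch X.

17

Sorted (ascending): 1, 2, 3, 8, 13, 25, 25, 25, 28
The 3 values of 25 occupy positions 6–8 → average rank 7.
Batch X values → pooled ranks: 3→3, 2→2, 25→7, 1→1, 8→4
Rank sum = 3 + 2 + 7 + 1 + 4 = 17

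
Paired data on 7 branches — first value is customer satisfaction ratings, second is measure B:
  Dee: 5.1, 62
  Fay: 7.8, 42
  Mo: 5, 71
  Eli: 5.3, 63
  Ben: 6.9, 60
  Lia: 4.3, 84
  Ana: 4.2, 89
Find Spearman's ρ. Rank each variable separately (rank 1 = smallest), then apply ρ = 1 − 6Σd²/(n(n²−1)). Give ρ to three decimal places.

Ranks of variable 1: 4, 7, 3, 5, 6, 2, 1
Ranks of variable 2: 3, 1, 5, 4, 2, 6, 7
d = r₁ − r₂: 1, 6, -2, 1, 4, -4, -6
d²: 1, 36, 4, 1, 16, 16, 36; Σd² = 110
ρ = 1 − 6·110/(7·48) = 1 − 660/336 = -0.964

-0.964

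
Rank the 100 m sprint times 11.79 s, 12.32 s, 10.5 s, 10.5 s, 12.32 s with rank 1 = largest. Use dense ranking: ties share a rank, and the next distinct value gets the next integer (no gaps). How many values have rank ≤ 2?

Sorted (descending): 12.32, 12.32, 11.79, 10.5, 10.5
The 2 values of 12.32 share dense rank 1.
The 2 values of 10.5 share dense rank 3.
Remaining distinct values take the next consecutive integers.
Ranks ≤ 2: {1, 1, 2} → 3 values.

3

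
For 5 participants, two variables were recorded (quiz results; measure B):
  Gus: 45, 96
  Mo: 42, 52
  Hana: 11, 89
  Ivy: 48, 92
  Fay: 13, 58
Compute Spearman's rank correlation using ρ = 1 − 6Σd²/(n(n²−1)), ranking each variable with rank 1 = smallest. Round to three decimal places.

0.500

Ranks of variable 1: 4, 3, 1, 5, 2
Ranks of variable 2: 5, 1, 3, 4, 2
d = r₁ − r₂: -1, 2, -2, 1, 0
d²: 1, 4, 4, 1, 0; Σd² = 10
ρ = 1 − 6·10/(5·24) = 1 − 60/120 = 0.500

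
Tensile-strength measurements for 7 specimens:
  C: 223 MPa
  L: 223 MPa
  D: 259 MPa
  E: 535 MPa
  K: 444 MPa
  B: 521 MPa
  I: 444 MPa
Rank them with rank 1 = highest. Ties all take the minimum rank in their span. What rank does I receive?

Sorted (descending): 535, 521, 444, 444, 259, 223, 223
The 2 values of 444 occupy positions 3–4 → each gets rank 3.
The 2 values of 223 occupy positions 6–7 → each gets rank 6.
I has value 444 MPa → rank 3.

3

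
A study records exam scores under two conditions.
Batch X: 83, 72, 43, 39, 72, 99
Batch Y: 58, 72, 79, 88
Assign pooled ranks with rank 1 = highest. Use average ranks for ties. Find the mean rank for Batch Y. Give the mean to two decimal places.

5.00

Sorted (descending): 99, 88, 83, 79, 72, 72, 72, 58, 43, 39
The 3 values of 72 occupy positions 5–7 → average rank 6.
Batch Y values → pooled ranks: 58→8, 72→6, 79→4, 88→2
Mean rank = (8 + 6 + 4 + 2) / 4 = 5.00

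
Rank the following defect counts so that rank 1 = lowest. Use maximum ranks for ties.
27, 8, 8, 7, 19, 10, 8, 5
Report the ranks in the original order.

Sorted (ascending): 5, 7, 8, 8, 8, 10, 19, 27
The 3 values of 8 occupy positions 3–5 → each gets rank 5.

8, 5, 5, 2, 7, 6, 5, 1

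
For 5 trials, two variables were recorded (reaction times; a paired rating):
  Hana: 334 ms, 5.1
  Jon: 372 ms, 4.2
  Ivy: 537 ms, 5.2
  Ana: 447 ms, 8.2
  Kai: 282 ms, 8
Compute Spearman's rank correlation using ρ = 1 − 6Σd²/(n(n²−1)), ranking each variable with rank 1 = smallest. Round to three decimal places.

0.100

Ranks of variable 1: 2, 3, 5, 4, 1
Ranks of variable 2: 2, 1, 3, 5, 4
d = r₁ − r₂: 0, 2, 2, -1, -3
d²: 0, 4, 4, 1, 9; Σd² = 18
ρ = 1 − 6·18/(5·24) = 1 − 108/120 = 0.100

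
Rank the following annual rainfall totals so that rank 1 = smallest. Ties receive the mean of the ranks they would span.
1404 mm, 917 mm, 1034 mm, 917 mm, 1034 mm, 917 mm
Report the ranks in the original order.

6, 2, 4.5, 2, 4.5, 2

Sorted (ascending): 917, 917, 917, 1034, 1034, 1404
The 3 values of 917 occupy positions 1–3 → average rank 2.
The 2 values of 1034 occupy positions 4–5 → average rank (4+5)/2 = 4.5.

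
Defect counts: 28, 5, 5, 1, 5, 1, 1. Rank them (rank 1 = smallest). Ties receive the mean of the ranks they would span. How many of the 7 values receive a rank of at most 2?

3

Sorted (ascending): 1, 1, 1, 5, 5, 5, 28
The 3 values of 1 occupy positions 1–3 → average rank 2.
The 3 values of 5 occupy positions 4–6 → average rank 5.
Ranks ≤ 2: {2, 2, 2} → 3 values.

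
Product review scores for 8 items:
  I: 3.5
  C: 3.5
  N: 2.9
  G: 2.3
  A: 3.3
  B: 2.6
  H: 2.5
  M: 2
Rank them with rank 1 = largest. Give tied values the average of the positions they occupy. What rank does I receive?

1.5

Sorted (descending): 3.5, 3.5, 3.3, 2.9, 2.6, 2.5, 2.3, 2
The 2 values of 3.5 occupy positions 1–2 → average rank (1+2)/2 = 1.5.
I has value 3.5 → rank 1.5.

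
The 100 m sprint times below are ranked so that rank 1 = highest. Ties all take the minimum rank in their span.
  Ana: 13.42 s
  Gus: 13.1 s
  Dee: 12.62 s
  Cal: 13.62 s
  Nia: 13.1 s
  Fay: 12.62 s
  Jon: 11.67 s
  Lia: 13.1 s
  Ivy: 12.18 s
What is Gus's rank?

Sorted (descending): 13.62, 13.42, 13.1, 13.1, 13.1, 12.62, 12.62, 12.18, 11.67
The 3 values of 13.1 occupy positions 3–5 → each gets rank 3.
The 2 values of 12.62 occupy positions 6–7 → each gets rank 6.
Gus has value 13.1 s → rank 3.

3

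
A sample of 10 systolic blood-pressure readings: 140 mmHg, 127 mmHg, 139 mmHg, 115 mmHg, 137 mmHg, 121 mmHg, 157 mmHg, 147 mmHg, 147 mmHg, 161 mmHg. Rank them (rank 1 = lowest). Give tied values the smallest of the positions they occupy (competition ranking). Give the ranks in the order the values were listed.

Sorted (ascending): 115, 121, 127, 137, 139, 140, 147, 147, 157, 161
The 2 values of 147 occupy positions 7–8 → each gets rank 7.

6, 3, 5, 1, 4, 2, 9, 7, 7, 10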